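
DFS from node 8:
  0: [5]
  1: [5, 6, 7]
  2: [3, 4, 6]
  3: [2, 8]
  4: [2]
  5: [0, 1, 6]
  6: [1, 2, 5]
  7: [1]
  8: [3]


Visit 8, push [3]
Visit 3, push [2]
Visit 2, push [6, 4]
Visit 4, push []
Visit 6, push [5, 1]
Visit 1, push [7, 5]
Visit 5, push [0]
Visit 0, push []
Visit 7, push []

DFS order: [8, 3, 2, 4, 6, 1, 5, 0, 7]


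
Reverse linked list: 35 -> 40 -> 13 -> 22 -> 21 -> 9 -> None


Step 1: curr=35, set curr.next=prev(None) | reversed so far: 35
Step 2: curr=40, set curr.next=prev(35) | reversed so far: 40 -> 35
Step 3: curr=13, set curr.next=prev(40) | reversed so far: 13 -> 40 -> 35
Step 4: curr=22, set curr.next=prev(13) | reversed so far: 22 -> 13 -> 40 -> 35
Step 5: curr=21, set curr.next=prev(22) | reversed so far: 21 -> 22 -> 13 -> 40 -> 35
Step 6: curr=9, set curr.next=prev(21) | reversed so far: 9 -> 21 -> 22 -> 13 -> 40 -> 35

9 -> 21 -> 22 -> 13 -> 40 -> 35 -> None


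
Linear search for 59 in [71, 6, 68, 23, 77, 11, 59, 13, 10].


i=0: 71!=59
i=1: 6!=59
i=2: 68!=59
i=3: 23!=59
i=4: 77!=59
i=5: 11!=59
i=6: 59==59 found!

Found at 6, 7 comps


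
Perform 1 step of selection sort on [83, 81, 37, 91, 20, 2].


Initial: [83, 81, 37, 91, 20, 2]
Step 1: min=2 at 5
  Swap: [2, 81, 37, 91, 20, 83]

After 1 step: [2, 81, 37, 91, 20, 83]


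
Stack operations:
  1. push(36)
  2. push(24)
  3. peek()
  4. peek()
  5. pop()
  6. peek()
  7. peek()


push(36) -> [36]
push(24) -> [36, 24]
peek()->24
peek()->24
pop()->24, [36]
peek()->36
peek()->36

Final stack: [36]


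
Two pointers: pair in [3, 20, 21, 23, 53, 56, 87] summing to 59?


lo=0(3)+hi=6(87)=90
lo=0(3)+hi=5(56)=59

Yes: 3+56=59


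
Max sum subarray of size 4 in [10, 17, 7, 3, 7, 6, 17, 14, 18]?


[0:4]: 37
[1:5]: 34
[2:6]: 23
[3:7]: 33
[4:8]: 44
[5:9]: 55

Max: 55 at [5:9]


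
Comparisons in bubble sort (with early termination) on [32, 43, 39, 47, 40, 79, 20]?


Algorithm: bubble sort (with early termination)
Input: [32, 43, 39, 47, 40, 79, 20]
Sorted: [20, 32, 39, 40, 43, 47, 79]

21


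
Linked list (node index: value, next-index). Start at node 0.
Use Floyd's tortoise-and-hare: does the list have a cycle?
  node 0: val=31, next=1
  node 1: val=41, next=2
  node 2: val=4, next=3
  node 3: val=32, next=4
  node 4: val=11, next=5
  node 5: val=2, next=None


Floyd's tortoise (slow, +1) and hare (fast, +2):
  init: slow=0, fast=0
  step 1: slow=1, fast=2
  step 2: slow=2, fast=4
  step 3: fast 4->5->None, no cycle

Cycle: no


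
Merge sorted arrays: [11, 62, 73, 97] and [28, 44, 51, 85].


Take 11 from A
Take 28 from B
Take 44 from B
Take 51 from B
Take 62 from A
Take 73 from A
Take 85 from B

Merged: [11, 28, 44, 51, 62, 73, 85, 97]


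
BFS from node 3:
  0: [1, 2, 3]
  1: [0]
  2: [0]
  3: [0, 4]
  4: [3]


Visit 3, enqueue [0, 4]
Visit 0, enqueue [1, 2]
Visit 4, enqueue []
Visit 1, enqueue []
Visit 2, enqueue []

BFS order: [3, 0, 4, 1, 2]


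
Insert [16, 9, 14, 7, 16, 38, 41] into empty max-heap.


Insert 16: [16]
Insert 9: [16, 9]
Insert 14: [16, 9, 14]
Insert 7: [16, 9, 14, 7]
Insert 16: [16, 16, 14, 7, 9]
Insert 38: [38, 16, 16, 7, 9, 14]
Insert 41: [41, 16, 38, 7, 9, 14, 16]

Final heap: [41, 16, 38, 7, 9, 14, 16]


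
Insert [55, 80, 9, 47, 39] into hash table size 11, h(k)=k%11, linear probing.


Insert 55: h=0 -> slot 0
Insert 80: h=3 -> slot 3
Insert 9: h=9 -> slot 9
Insert 47: h=3, 1 probes -> slot 4
Insert 39: h=6 -> slot 6

Table: [55, None, None, 80, 47, None, 39, None, None, 9, None]


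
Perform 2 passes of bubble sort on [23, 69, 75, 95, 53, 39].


Initial: [23, 69, 75, 95, 53, 39]
Pass 1: [23, 69, 75, 53, 39, 95] (2 swaps)
Pass 2: [23, 69, 53, 39, 75, 95] (2 swaps)

After 2 passes: [23, 69, 53, 39, 75, 95]


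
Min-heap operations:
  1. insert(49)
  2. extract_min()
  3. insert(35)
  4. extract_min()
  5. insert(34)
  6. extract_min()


insert(49) -> [49]
extract_min()->49, []
insert(35) -> [35]
extract_min()->35, []
insert(34) -> [34]
extract_min()->34, []

Final heap: []


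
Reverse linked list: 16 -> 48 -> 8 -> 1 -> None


Step 1: curr=16, set curr.next=prev(None) | reversed so far: 16
Step 2: curr=48, set curr.next=prev(16) | reversed so far: 48 -> 16
Step 3: curr=8, set curr.next=prev(48) | reversed so far: 8 -> 48 -> 16
Step 4: curr=1, set curr.next=prev(8) | reversed so far: 1 -> 8 -> 48 -> 16

1 -> 8 -> 48 -> 16 -> None


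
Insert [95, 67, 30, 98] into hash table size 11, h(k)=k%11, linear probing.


Insert 95: h=7 -> slot 7
Insert 67: h=1 -> slot 1
Insert 30: h=8 -> slot 8
Insert 98: h=10 -> slot 10

Table: [None, 67, None, None, None, None, None, 95, 30, None, 98]


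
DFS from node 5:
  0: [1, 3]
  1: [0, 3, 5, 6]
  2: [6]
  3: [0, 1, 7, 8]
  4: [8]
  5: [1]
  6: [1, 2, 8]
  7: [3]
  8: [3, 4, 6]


Visit 5, push [1]
Visit 1, push [6, 3, 0]
Visit 0, push [3]
Visit 3, push [8, 7]
Visit 7, push []
Visit 8, push [6, 4]
Visit 4, push []
Visit 6, push [2]
Visit 2, push []

DFS order: [5, 1, 0, 3, 7, 8, 4, 6, 2]


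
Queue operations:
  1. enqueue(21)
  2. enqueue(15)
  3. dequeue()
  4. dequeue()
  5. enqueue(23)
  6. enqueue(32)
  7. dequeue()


enqueue(21) -> [21]
enqueue(15) -> [21, 15]
dequeue()->21, [15]
dequeue()->15, []
enqueue(23) -> [23]
enqueue(32) -> [23, 32]
dequeue()->23, [32]

Final queue: [32]


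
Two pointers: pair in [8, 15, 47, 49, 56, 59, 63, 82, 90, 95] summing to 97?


lo=0(8)+hi=9(95)=103
lo=0(8)+hi=8(90)=98
lo=0(8)+hi=7(82)=90
lo=1(15)+hi=7(82)=97

Yes: 15+82=97


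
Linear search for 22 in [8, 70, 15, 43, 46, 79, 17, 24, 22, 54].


i=0: 8!=22
i=1: 70!=22
i=2: 15!=22
i=3: 43!=22
i=4: 46!=22
i=5: 79!=22
i=6: 17!=22
i=7: 24!=22
i=8: 22==22 found!

Found at 8, 9 comps


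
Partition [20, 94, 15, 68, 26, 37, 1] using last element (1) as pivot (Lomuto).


Pivot: 1
Place pivot at 0: [1, 94, 15, 68, 26, 37, 20]

Partitioned: [1, 94, 15, 68, 26, 37, 20]


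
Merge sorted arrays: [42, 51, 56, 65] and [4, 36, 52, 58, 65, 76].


Take 4 from B
Take 36 from B
Take 42 from A
Take 51 from A
Take 52 from B
Take 56 from A
Take 58 from B
Take 65 from A

Merged: [4, 36, 42, 51, 52, 56, 58, 65, 65, 76]


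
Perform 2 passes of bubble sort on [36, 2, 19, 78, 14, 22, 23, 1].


Initial: [36, 2, 19, 78, 14, 22, 23, 1]
Pass 1: [2, 19, 36, 14, 22, 23, 1, 78] (6 swaps)
Pass 2: [2, 19, 14, 22, 23, 1, 36, 78] (4 swaps)

After 2 passes: [2, 19, 14, 22, 23, 1, 36, 78]


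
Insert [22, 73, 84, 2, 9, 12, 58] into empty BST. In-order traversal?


Insert 22: root
Insert 73: R from 22
Insert 84: R from 22 -> R from 73
Insert 2: L from 22
Insert 9: L from 22 -> R from 2
Insert 12: L from 22 -> R from 2 -> R from 9
Insert 58: R from 22 -> L from 73

In-order: [2, 9, 12, 22, 58, 73, 84]


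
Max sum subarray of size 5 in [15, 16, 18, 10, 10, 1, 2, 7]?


[0:5]: 69
[1:6]: 55
[2:7]: 41
[3:8]: 30

Max: 69 at [0:5]


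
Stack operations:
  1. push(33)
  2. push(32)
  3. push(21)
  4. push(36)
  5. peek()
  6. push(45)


push(33) -> [33]
push(32) -> [33, 32]
push(21) -> [33, 32, 21]
push(36) -> [33, 32, 21, 36]
peek()->36
push(45) -> [33, 32, 21, 36, 45]

Final stack: [33, 32, 21, 36, 45]


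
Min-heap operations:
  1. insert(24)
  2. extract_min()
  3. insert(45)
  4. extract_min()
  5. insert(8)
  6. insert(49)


insert(24) -> [24]
extract_min()->24, []
insert(45) -> [45]
extract_min()->45, []
insert(8) -> [8]
insert(49) -> [8, 49]

Final heap: [8, 49]


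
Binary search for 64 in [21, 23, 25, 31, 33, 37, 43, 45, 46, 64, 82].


Step 1: lo=0, hi=10, mid=5, val=37
Step 2: lo=6, hi=10, mid=8, val=46
Step 3: lo=9, hi=10, mid=9, val=64

Found at index 9


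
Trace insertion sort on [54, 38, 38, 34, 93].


Initial: [54, 38, 38, 34, 93]
Insert 38: [38, 54, 38, 34, 93]
Insert 38: [38, 38, 54, 34, 93]
Insert 34: [34, 38, 38, 54, 93]
Insert 93: [34, 38, 38, 54, 93]

Sorted: [34, 38, 38, 54, 93]


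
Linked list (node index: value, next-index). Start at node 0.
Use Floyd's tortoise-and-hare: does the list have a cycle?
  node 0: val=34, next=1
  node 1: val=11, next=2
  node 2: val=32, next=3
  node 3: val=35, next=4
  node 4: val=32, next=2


Floyd's tortoise (slow, +1) and hare (fast, +2):
  init: slow=0, fast=0
  step 1: slow=1, fast=2
  step 2: slow=2, fast=4
  step 3: slow=3, fast=3
  slow == fast at node 3: cycle detected

Cycle: yes


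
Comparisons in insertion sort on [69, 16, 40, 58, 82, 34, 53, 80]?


Algorithm: insertion sort
Input: [69, 16, 40, 58, 82, 34, 53, 80]
Sorted: [16, 34, 40, 53, 58, 69, 80, 82]

17


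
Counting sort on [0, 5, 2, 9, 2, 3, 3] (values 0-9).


Input: [0, 5, 2, 9, 2, 3, 3]
Counts: [1, 0, 2, 2, 0, 1, 0, 0, 0, 1]

Sorted: [0, 2, 2, 3, 3, 5, 9]


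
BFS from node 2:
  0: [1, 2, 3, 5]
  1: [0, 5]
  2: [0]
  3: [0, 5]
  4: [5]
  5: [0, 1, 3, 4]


Visit 2, enqueue [0]
Visit 0, enqueue [1, 3, 5]
Visit 1, enqueue []
Visit 3, enqueue []
Visit 5, enqueue [4]
Visit 4, enqueue []

BFS order: [2, 0, 1, 3, 5, 4]


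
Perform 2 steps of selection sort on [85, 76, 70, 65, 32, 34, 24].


Initial: [85, 76, 70, 65, 32, 34, 24]
Step 1: min=24 at 6
  Swap: [24, 76, 70, 65, 32, 34, 85]
Step 2: min=32 at 4
  Swap: [24, 32, 70, 65, 76, 34, 85]

After 2 steps: [24, 32, 70, 65, 76, 34, 85]


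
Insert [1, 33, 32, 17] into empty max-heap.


Insert 1: [1]
Insert 33: [33, 1]
Insert 32: [33, 1, 32]
Insert 17: [33, 17, 32, 1]

Final heap: [33, 17, 32, 1]


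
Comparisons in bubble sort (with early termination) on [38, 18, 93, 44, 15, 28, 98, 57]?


Algorithm: bubble sort (with early termination)
Input: [38, 18, 93, 44, 15, 28, 98, 57]
Sorted: [15, 18, 28, 38, 44, 57, 93, 98]

25


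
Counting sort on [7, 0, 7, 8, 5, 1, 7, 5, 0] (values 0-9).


Input: [7, 0, 7, 8, 5, 1, 7, 5, 0]
Counts: [2, 1, 0, 0, 0, 2, 0, 3, 1, 0]

Sorted: [0, 0, 1, 5, 5, 7, 7, 7, 8]


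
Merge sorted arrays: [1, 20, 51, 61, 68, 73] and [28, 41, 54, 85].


Take 1 from A
Take 20 from A
Take 28 from B
Take 41 from B
Take 51 from A
Take 54 from B
Take 61 from A
Take 68 from A
Take 73 from A

Merged: [1, 20, 28, 41, 51, 54, 61, 68, 73, 85]


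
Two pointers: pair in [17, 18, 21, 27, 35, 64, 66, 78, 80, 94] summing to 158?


lo=0(17)+hi=9(94)=111
lo=1(18)+hi=9(94)=112
lo=2(21)+hi=9(94)=115
lo=3(27)+hi=9(94)=121
lo=4(35)+hi=9(94)=129
lo=5(64)+hi=9(94)=158

Yes: 64+94=158


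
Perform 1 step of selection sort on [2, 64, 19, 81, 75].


Initial: [2, 64, 19, 81, 75]
Step 1: min=2 at 0
  Swap: [2, 64, 19, 81, 75]

After 1 step: [2, 64, 19, 81, 75]


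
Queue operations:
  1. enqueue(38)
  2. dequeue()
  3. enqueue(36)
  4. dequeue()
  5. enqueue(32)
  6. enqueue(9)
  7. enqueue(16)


enqueue(38) -> [38]
dequeue()->38, []
enqueue(36) -> [36]
dequeue()->36, []
enqueue(32) -> [32]
enqueue(9) -> [32, 9]
enqueue(16) -> [32, 9, 16]

Final queue: [32, 9, 16]


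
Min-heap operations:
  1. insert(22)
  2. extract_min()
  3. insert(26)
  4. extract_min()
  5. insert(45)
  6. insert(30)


insert(22) -> [22]
extract_min()->22, []
insert(26) -> [26]
extract_min()->26, []
insert(45) -> [45]
insert(30) -> [30, 45]

Final heap: [30, 45]


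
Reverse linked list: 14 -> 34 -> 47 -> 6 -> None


Step 1: curr=14, set curr.next=prev(None) | reversed so far: 14
Step 2: curr=34, set curr.next=prev(14) | reversed so far: 34 -> 14
Step 3: curr=47, set curr.next=prev(34) | reversed so far: 47 -> 34 -> 14
Step 4: curr=6, set curr.next=prev(47) | reversed so far: 6 -> 47 -> 34 -> 14

6 -> 47 -> 34 -> 14 -> None


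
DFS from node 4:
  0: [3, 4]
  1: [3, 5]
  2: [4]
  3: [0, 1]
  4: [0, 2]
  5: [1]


Visit 4, push [2, 0]
Visit 0, push [3]
Visit 3, push [1]
Visit 1, push [5]
Visit 5, push []
Visit 2, push []

DFS order: [4, 0, 3, 1, 5, 2]


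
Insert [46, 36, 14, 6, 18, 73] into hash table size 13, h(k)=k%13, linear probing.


Insert 46: h=7 -> slot 7
Insert 36: h=10 -> slot 10
Insert 14: h=1 -> slot 1
Insert 6: h=6 -> slot 6
Insert 18: h=5 -> slot 5
Insert 73: h=8 -> slot 8

Table: [None, 14, None, None, None, 18, 6, 46, 73, None, 36, None, None]


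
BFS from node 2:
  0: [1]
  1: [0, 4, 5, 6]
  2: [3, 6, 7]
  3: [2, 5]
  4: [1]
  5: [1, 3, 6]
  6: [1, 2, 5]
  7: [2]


Visit 2, enqueue [3, 6, 7]
Visit 3, enqueue [5]
Visit 6, enqueue [1]
Visit 7, enqueue []
Visit 5, enqueue []
Visit 1, enqueue [0, 4]
Visit 0, enqueue []
Visit 4, enqueue []

BFS order: [2, 3, 6, 7, 5, 1, 0, 4]


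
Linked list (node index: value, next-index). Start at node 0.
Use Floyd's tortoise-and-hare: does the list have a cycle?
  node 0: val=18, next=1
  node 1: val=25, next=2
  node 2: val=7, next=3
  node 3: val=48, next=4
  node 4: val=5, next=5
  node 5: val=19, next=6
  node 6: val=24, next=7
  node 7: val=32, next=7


Floyd's tortoise (slow, +1) and hare (fast, +2):
  init: slow=0, fast=0
  step 1: slow=1, fast=2
  step 2: slow=2, fast=4
  step 3: slow=3, fast=6
  step 4: slow=4, fast=7
  step 5: slow=5, fast=7
  step 6: slow=6, fast=7
  step 7: slow=7, fast=7
  slow == fast at node 7: cycle detected

Cycle: yes


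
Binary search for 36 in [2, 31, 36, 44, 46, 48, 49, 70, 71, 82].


Step 1: lo=0, hi=9, mid=4, val=46
Step 2: lo=0, hi=3, mid=1, val=31
Step 3: lo=2, hi=3, mid=2, val=36

Found at index 2


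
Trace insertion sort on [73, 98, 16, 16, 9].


Initial: [73, 98, 16, 16, 9]
Insert 98: [73, 98, 16, 16, 9]
Insert 16: [16, 73, 98, 16, 9]
Insert 16: [16, 16, 73, 98, 9]
Insert 9: [9, 16, 16, 73, 98]

Sorted: [9, 16, 16, 73, 98]


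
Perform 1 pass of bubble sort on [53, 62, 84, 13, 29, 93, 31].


Initial: [53, 62, 84, 13, 29, 93, 31]
Pass 1: [53, 62, 13, 29, 84, 31, 93] (3 swaps)

After 1 pass: [53, 62, 13, 29, 84, 31, 93]


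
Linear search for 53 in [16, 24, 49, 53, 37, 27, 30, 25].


i=0: 16!=53
i=1: 24!=53
i=2: 49!=53
i=3: 53==53 found!

Found at 3, 4 comps


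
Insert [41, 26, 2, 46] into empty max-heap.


Insert 41: [41]
Insert 26: [41, 26]
Insert 2: [41, 26, 2]
Insert 46: [46, 41, 2, 26]

Final heap: [46, 41, 2, 26]


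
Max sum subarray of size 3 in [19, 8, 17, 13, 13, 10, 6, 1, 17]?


[0:3]: 44
[1:4]: 38
[2:5]: 43
[3:6]: 36
[4:7]: 29
[5:8]: 17
[6:9]: 24

Max: 44 at [0:3]


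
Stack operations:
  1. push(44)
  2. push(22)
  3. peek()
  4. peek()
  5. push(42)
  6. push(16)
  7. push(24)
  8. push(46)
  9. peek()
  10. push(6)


push(44) -> [44]
push(22) -> [44, 22]
peek()->22
peek()->22
push(42) -> [44, 22, 42]
push(16) -> [44, 22, 42, 16]
push(24) -> [44, 22, 42, 16, 24]
push(46) -> [44, 22, 42, 16, 24, 46]
peek()->46
push(6) -> [44, 22, 42, 16, 24, 46, 6]

Final stack: [44, 22, 42, 16, 24, 46, 6]


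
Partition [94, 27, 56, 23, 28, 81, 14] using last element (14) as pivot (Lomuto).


Pivot: 14
Place pivot at 0: [14, 27, 56, 23, 28, 81, 94]

Partitioned: [14, 27, 56, 23, 28, 81, 94]


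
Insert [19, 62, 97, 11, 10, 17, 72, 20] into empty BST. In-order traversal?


Insert 19: root
Insert 62: R from 19
Insert 97: R from 19 -> R from 62
Insert 11: L from 19
Insert 10: L from 19 -> L from 11
Insert 17: L from 19 -> R from 11
Insert 72: R from 19 -> R from 62 -> L from 97
Insert 20: R from 19 -> L from 62

In-order: [10, 11, 17, 19, 20, 62, 72, 97]


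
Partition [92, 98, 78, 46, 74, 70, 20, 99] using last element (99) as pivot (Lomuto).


Pivot: 99
  92 <= 99: advance i (no swap)
  98 <= 99: advance i (no swap)
  78 <= 99: advance i (no swap)
  46 <= 99: advance i (no swap)
  74 <= 99: advance i (no swap)
  70 <= 99: advance i (no swap)
  20 <= 99: advance i (no swap)
Place pivot at 7: [92, 98, 78, 46, 74, 70, 20, 99]

Partitioned: [92, 98, 78, 46, 74, 70, 20, 99]


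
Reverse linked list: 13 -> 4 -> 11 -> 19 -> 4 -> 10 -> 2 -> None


Step 1: curr=13, set curr.next=prev(None) | reversed so far: 13
Step 2: curr=4, set curr.next=prev(13) | reversed so far: 4 -> 13
Step 3: curr=11, set curr.next=prev(4) | reversed so far: 11 -> 4 -> 13
Step 4: curr=19, set curr.next=prev(11) | reversed so far: 19 -> 11 -> 4 -> 13
Step 5: curr=4, set curr.next=prev(19) | reversed so far: 4 -> 19 -> 11 -> 4 -> 13
Step 6: curr=10, set curr.next=prev(4) | reversed so far: 10 -> 4 -> 19 -> 11 -> 4 -> 13
Step 7: curr=2, set curr.next=prev(10) | reversed so far: 2 -> 10 -> 4 -> 19 -> 11 -> 4 -> 13

2 -> 10 -> 4 -> 19 -> 11 -> 4 -> 13 -> None


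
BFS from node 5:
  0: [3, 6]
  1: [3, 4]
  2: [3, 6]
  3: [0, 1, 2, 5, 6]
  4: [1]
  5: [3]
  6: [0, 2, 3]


Visit 5, enqueue [3]
Visit 3, enqueue [0, 1, 2, 6]
Visit 0, enqueue []
Visit 1, enqueue [4]
Visit 2, enqueue []
Visit 6, enqueue []
Visit 4, enqueue []

BFS order: [5, 3, 0, 1, 2, 6, 4]


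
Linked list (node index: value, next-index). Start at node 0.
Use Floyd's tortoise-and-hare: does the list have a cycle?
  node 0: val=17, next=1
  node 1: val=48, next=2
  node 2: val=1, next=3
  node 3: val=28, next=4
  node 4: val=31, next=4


Floyd's tortoise (slow, +1) and hare (fast, +2):
  init: slow=0, fast=0
  step 1: slow=1, fast=2
  step 2: slow=2, fast=4
  step 3: slow=3, fast=4
  step 4: slow=4, fast=4
  slow == fast at node 4: cycle detected

Cycle: yes


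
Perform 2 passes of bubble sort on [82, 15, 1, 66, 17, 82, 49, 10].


Initial: [82, 15, 1, 66, 17, 82, 49, 10]
Pass 1: [15, 1, 66, 17, 82, 49, 10, 82] (6 swaps)
Pass 2: [1, 15, 17, 66, 49, 10, 82, 82] (4 swaps)

After 2 passes: [1, 15, 17, 66, 49, 10, 82, 82]


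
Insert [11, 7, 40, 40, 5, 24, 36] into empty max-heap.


Insert 11: [11]
Insert 7: [11, 7]
Insert 40: [40, 7, 11]
Insert 40: [40, 40, 11, 7]
Insert 5: [40, 40, 11, 7, 5]
Insert 24: [40, 40, 24, 7, 5, 11]
Insert 36: [40, 40, 36, 7, 5, 11, 24]

Final heap: [40, 40, 36, 7, 5, 11, 24]


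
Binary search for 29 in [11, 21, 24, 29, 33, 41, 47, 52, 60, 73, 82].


Step 1: lo=0, hi=10, mid=5, val=41
Step 2: lo=0, hi=4, mid=2, val=24
Step 3: lo=3, hi=4, mid=3, val=29

Found at index 3


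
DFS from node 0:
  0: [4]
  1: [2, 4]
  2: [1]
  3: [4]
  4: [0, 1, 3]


Visit 0, push [4]
Visit 4, push [3, 1]
Visit 1, push [2]
Visit 2, push []
Visit 3, push []

DFS order: [0, 4, 1, 2, 3]


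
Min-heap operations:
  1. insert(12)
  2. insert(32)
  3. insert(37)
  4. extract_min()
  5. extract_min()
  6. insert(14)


insert(12) -> [12]
insert(32) -> [12, 32]
insert(37) -> [12, 32, 37]
extract_min()->12, [32, 37]
extract_min()->32, [37]
insert(14) -> [14, 37]

Final heap: [14, 37]


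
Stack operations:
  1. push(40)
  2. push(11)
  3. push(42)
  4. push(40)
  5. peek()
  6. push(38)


push(40) -> [40]
push(11) -> [40, 11]
push(42) -> [40, 11, 42]
push(40) -> [40, 11, 42, 40]
peek()->40
push(38) -> [40, 11, 42, 40, 38]

Final stack: [40, 11, 42, 40, 38]


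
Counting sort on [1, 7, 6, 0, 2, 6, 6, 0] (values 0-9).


Input: [1, 7, 6, 0, 2, 6, 6, 0]
Counts: [2, 1, 1, 0, 0, 0, 3, 1, 0, 0]

Sorted: [0, 0, 1, 2, 6, 6, 6, 7]


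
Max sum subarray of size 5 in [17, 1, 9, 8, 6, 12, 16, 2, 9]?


[0:5]: 41
[1:6]: 36
[2:7]: 51
[3:8]: 44
[4:9]: 45

Max: 51 at [2:7]


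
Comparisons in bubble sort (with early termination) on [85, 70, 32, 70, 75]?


Algorithm: bubble sort (with early termination)
Input: [85, 70, 32, 70, 75]
Sorted: [32, 70, 70, 75, 85]

9


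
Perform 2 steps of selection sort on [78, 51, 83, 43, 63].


Initial: [78, 51, 83, 43, 63]
Step 1: min=43 at 3
  Swap: [43, 51, 83, 78, 63]
Step 2: min=51 at 1
  Swap: [43, 51, 83, 78, 63]

After 2 steps: [43, 51, 83, 78, 63]


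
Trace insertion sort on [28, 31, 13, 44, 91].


Initial: [28, 31, 13, 44, 91]
Insert 31: [28, 31, 13, 44, 91]
Insert 13: [13, 28, 31, 44, 91]
Insert 44: [13, 28, 31, 44, 91]
Insert 91: [13, 28, 31, 44, 91]

Sorted: [13, 28, 31, 44, 91]


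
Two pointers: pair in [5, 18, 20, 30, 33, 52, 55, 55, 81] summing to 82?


lo=0(5)+hi=8(81)=86
lo=0(5)+hi=7(55)=60
lo=1(18)+hi=7(55)=73
lo=2(20)+hi=7(55)=75
lo=3(30)+hi=7(55)=85
lo=3(30)+hi=6(55)=85
lo=3(30)+hi=5(52)=82

Yes: 30+52=82


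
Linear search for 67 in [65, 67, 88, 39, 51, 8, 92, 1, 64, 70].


i=0: 65!=67
i=1: 67==67 found!

Found at 1, 2 comps


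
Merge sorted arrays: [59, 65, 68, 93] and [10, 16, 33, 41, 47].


Take 10 from B
Take 16 from B
Take 33 from B
Take 41 from B
Take 47 from B

Merged: [10, 16, 33, 41, 47, 59, 65, 68, 93]


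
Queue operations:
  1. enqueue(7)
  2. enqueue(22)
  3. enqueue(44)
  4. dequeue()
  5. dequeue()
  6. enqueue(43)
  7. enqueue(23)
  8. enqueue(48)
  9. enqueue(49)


enqueue(7) -> [7]
enqueue(22) -> [7, 22]
enqueue(44) -> [7, 22, 44]
dequeue()->7, [22, 44]
dequeue()->22, [44]
enqueue(43) -> [44, 43]
enqueue(23) -> [44, 43, 23]
enqueue(48) -> [44, 43, 23, 48]
enqueue(49) -> [44, 43, 23, 48, 49]

Final queue: [44, 43, 23, 48, 49]


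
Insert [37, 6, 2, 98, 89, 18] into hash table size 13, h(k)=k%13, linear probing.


Insert 37: h=11 -> slot 11
Insert 6: h=6 -> slot 6
Insert 2: h=2 -> slot 2
Insert 98: h=7 -> slot 7
Insert 89: h=11, 1 probes -> slot 12
Insert 18: h=5 -> slot 5

Table: [None, None, 2, None, None, 18, 6, 98, None, None, None, 37, 89]


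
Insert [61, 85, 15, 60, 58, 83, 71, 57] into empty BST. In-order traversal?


Insert 61: root
Insert 85: R from 61
Insert 15: L from 61
Insert 60: L from 61 -> R from 15
Insert 58: L from 61 -> R from 15 -> L from 60
Insert 83: R from 61 -> L from 85
Insert 71: R from 61 -> L from 85 -> L from 83
Insert 57: L from 61 -> R from 15 -> L from 60 -> L from 58

In-order: [15, 57, 58, 60, 61, 71, 83, 85]


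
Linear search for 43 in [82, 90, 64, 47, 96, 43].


i=0: 82!=43
i=1: 90!=43
i=2: 64!=43
i=3: 47!=43
i=4: 96!=43
i=5: 43==43 found!

Found at 5, 6 comps


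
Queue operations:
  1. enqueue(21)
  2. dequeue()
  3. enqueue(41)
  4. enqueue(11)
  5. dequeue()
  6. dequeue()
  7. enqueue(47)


enqueue(21) -> [21]
dequeue()->21, []
enqueue(41) -> [41]
enqueue(11) -> [41, 11]
dequeue()->41, [11]
dequeue()->11, []
enqueue(47) -> [47]

Final queue: [47]


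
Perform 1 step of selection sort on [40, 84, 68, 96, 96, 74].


Initial: [40, 84, 68, 96, 96, 74]
Step 1: min=40 at 0
  Swap: [40, 84, 68, 96, 96, 74]

After 1 step: [40, 84, 68, 96, 96, 74]


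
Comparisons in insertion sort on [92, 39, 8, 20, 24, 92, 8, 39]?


Algorithm: insertion sort
Input: [92, 39, 8, 20, 24, 92, 8, 39]
Sorted: [8, 8, 20, 24, 39, 39, 92, 92]

19


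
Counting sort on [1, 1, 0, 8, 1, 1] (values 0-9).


Input: [1, 1, 0, 8, 1, 1]
Counts: [1, 4, 0, 0, 0, 0, 0, 0, 1, 0]

Sorted: [0, 1, 1, 1, 1, 8]


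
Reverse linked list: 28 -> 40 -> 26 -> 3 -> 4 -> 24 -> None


Step 1: curr=28, set curr.next=prev(None) | reversed so far: 28
Step 2: curr=40, set curr.next=prev(28) | reversed so far: 40 -> 28
Step 3: curr=26, set curr.next=prev(40) | reversed so far: 26 -> 40 -> 28
Step 4: curr=3, set curr.next=prev(26) | reversed so far: 3 -> 26 -> 40 -> 28
Step 5: curr=4, set curr.next=prev(3) | reversed so far: 4 -> 3 -> 26 -> 40 -> 28
Step 6: curr=24, set curr.next=prev(4) | reversed so far: 24 -> 4 -> 3 -> 26 -> 40 -> 28

24 -> 4 -> 3 -> 26 -> 40 -> 28 -> None


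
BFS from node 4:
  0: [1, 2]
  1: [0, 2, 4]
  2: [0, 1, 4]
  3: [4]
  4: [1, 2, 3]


Visit 4, enqueue [1, 2, 3]
Visit 1, enqueue [0]
Visit 2, enqueue []
Visit 3, enqueue []
Visit 0, enqueue []

BFS order: [4, 1, 2, 3, 0]


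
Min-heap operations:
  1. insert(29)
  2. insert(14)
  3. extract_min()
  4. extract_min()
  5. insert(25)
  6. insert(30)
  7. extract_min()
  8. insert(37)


insert(29) -> [29]
insert(14) -> [14, 29]
extract_min()->14, [29]
extract_min()->29, []
insert(25) -> [25]
insert(30) -> [25, 30]
extract_min()->25, [30]
insert(37) -> [30, 37]

Final heap: [30, 37]


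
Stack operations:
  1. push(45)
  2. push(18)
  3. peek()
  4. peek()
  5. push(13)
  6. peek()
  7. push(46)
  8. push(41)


push(45) -> [45]
push(18) -> [45, 18]
peek()->18
peek()->18
push(13) -> [45, 18, 13]
peek()->13
push(46) -> [45, 18, 13, 46]
push(41) -> [45, 18, 13, 46, 41]

Final stack: [45, 18, 13, 46, 41]


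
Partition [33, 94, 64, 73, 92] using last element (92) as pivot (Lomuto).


Pivot: 92
  33 <= 92: advance i (no swap)
  64 <= 92: swap -> [33, 64, 94, 73, 92]
  73 <= 92: swap -> [33, 64, 73, 94, 92]
Place pivot at 3: [33, 64, 73, 92, 94]

Partitioned: [33, 64, 73, 92, 94]


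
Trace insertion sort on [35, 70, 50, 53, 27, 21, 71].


Initial: [35, 70, 50, 53, 27, 21, 71]
Insert 70: [35, 70, 50, 53, 27, 21, 71]
Insert 50: [35, 50, 70, 53, 27, 21, 71]
Insert 53: [35, 50, 53, 70, 27, 21, 71]
Insert 27: [27, 35, 50, 53, 70, 21, 71]
Insert 21: [21, 27, 35, 50, 53, 70, 71]
Insert 71: [21, 27, 35, 50, 53, 70, 71]

Sorted: [21, 27, 35, 50, 53, 70, 71]


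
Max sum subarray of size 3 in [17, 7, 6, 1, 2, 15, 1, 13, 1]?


[0:3]: 30
[1:4]: 14
[2:5]: 9
[3:6]: 18
[4:7]: 18
[5:8]: 29
[6:9]: 15

Max: 30 at [0:3]


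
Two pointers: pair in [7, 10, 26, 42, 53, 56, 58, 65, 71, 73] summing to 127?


lo=0(7)+hi=9(73)=80
lo=1(10)+hi=9(73)=83
lo=2(26)+hi=9(73)=99
lo=3(42)+hi=9(73)=115
lo=4(53)+hi=9(73)=126
lo=5(56)+hi=9(73)=129
lo=5(56)+hi=8(71)=127

Yes: 56+71=127


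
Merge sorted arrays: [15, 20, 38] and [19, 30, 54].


Take 15 from A
Take 19 from B
Take 20 from A
Take 30 from B
Take 38 from A

Merged: [15, 19, 20, 30, 38, 54]


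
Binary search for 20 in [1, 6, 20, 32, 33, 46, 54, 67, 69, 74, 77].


Step 1: lo=0, hi=10, mid=5, val=46
Step 2: lo=0, hi=4, mid=2, val=20

Found at index 2


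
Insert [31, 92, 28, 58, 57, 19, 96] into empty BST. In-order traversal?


Insert 31: root
Insert 92: R from 31
Insert 28: L from 31
Insert 58: R from 31 -> L from 92
Insert 57: R from 31 -> L from 92 -> L from 58
Insert 19: L from 31 -> L from 28
Insert 96: R from 31 -> R from 92

In-order: [19, 28, 31, 57, 58, 92, 96]


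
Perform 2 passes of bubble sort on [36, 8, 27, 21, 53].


Initial: [36, 8, 27, 21, 53]
Pass 1: [8, 27, 21, 36, 53] (3 swaps)
Pass 2: [8, 21, 27, 36, 53] (1 swaps)

After 2 passes: [8, 21, 27, 36, 53]


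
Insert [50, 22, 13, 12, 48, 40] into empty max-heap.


Insert 50: [50]
Insert 22: [50, 22]
Insert 13: [50, 22, 13]
Insert 12: [50, 22, 13, 12]
Insert 48: [50, 48, 13, 12, 22]
Insert 40: [50, 48, 40, 12, 22, 13]

Final heap: [50, 48, 40, 12, 22, 13]


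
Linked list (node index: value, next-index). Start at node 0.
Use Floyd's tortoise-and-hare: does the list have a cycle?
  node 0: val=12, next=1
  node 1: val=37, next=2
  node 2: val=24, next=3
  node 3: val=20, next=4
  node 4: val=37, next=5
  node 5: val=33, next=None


Floyd's tortoise (slow, +1) and hare (fast, +2):
  init: slow=0, fast=0
  step 1: slow=1, fast=2
  step 2: slow=2, fast=4
  step 3: fast 4->5->None, no cycle

Cycle: no


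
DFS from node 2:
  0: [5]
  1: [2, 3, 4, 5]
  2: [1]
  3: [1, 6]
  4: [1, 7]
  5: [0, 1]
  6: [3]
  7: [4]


Visit 2, push [1]
Visit 1, push [5, 4, 3]
Visit 3, push [6]
Visit 6, push []
Visit 4, push [7]
Visit 7, push []
Visit 5, push [0]
Visit 0, push []

DFS order: [2, 1, 3, 6, 4, 7, 5, 0]


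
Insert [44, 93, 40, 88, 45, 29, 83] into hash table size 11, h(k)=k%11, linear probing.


Insert 44: h=0 -> slot 0
Insert 93: h=5 -> slot 5
Insert 40: h=7 -> slot 7
Insert 88: h=0, 1 probes -> slot 1
Insert 45: h=1, 1 probes -> slot 2
Insert 29: h=7, 1 probes -> slot 8
Insert 83: h=6 -> slot 6

Table: [44, 88, 45, None, None, 93, 83, 40, 29, None, None]


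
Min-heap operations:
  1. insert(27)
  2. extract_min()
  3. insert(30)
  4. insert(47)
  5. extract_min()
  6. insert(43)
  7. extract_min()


insert(27) -> [27]
extract_min()->27, []
insert(30) -> [30]
insert(47) -> [30, 47]
extract_min()->30, [47]
insert(43) -> [43, 47]
extract_min()->43, [47]

Final heap: [47]


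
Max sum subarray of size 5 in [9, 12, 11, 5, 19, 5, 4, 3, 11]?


[0:5]: 56
[1:6]: 52
[2:7]: 44
[3:8]: 36
[4:9]: 42

Max: 56 at [0:5]


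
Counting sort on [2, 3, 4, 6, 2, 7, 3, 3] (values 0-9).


Input: [2, 3, 4, 6, 2, 7, 3, 3]
Counts: [0, 0, 2, 3, 1, 0, 1, 1, 0, 0]

Sorted: [2, 2, 3, 3, 3, 4, 6, 7]


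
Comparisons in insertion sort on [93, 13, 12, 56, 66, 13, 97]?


Algorithm: insertion sort
Input: [93, 13, 12, 56, 66, 13, 97]
Sorted: [12, 13, 13, 56, 66, 93, 97]

12


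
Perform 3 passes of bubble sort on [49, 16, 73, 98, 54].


Initial: [49, 16, 73, 98, 54]
Pass 1: [16, 49, 73, 54, 98] (2 swaps)
Pass 2: [16, 49, 54, 73, 98] (1 swaps)
Pass 3: [16, 49, 54, 73, 98] (0 swaps)

After 3 passes: [16, 49, 54, 73, 98]


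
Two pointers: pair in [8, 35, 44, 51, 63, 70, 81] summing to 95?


lo=0(8)+hi=6(81)=89
lo=1(35)+hi=6(81)=116
lo=1(35)+hi=5(70)=105
lo=1(35)+hi=4(63)=98
lo=1(35)+hi=3(51)=86
lo=2(44)+hi=3(51)=95

Yes: 44+51=95


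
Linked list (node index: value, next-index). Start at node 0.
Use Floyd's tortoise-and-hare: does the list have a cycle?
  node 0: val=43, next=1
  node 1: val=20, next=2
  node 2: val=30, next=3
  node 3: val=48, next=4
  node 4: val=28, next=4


Floyd's tortoise (slow, +1) and hare (fast, +2):
  init: slow=0, fast=0
  step 1: slow=1, fast=2
  step 2: slow=2, fast=4
  step 3: slow=3, fast=4
  step 4: slow=4, fast=4
  slow == fast at node 4: cycle detected

Cycle: yes


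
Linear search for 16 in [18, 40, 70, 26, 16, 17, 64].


i=0: 18!=16
i=1: 40!=16
i=2: 70!=16
i=3: 26!=16
i=4: 16==16 found!

Found at 4, 5 comps


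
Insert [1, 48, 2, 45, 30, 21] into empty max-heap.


Insert 1: [1]
Insert 48: [48, 1]
Insert 2: [48, 1, 2]
Insert 45: [48, 45, 2, 1]
Insert 30: [48, 45, 2, 1, 30]
Insert 21: [48, 45, 21, 1, 30, 2]

Final heap: [48, 45, 21, 1, 30, 2]


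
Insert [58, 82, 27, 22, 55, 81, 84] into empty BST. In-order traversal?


Insert 58: root
Insert 82: R from 58
Insert 27: L from 58
Insert 22: L from 58 -> L from 27
Insert 55: L from 58 -> R from 27
Insert 81: R from 58 -> L from 82
Insert 84: R from 58 -> R from 82

In-order: [22, 27, 55, 58, 81, 82, 84]


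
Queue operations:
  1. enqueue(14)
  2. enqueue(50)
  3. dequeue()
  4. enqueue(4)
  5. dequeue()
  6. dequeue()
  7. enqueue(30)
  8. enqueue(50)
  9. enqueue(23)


enqueue(14) -> [14]
enqueue(50) -> [14, 50]
dequeue()->14, [50]
enqueue(4) -> [50, 4]
dequeue()->50, [4]
dequeue()->4, []
enqueue(30) -> [30]
enqueue(50) -> [30, 50]
enqueue(23) -> [30, 50, 23]

Final queue: [30, 50, 23]


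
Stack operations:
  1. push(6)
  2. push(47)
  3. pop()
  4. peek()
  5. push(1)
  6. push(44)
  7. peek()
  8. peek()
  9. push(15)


push(6) -> [6]
push(47) -> [6, 47]
pop()->47, [6]
peek()->6
push(1) -> [6, 1]
push(44) -> [6, 1, 44]
peek()->44
peek()->44
push(15) -> [6, 1, 44, 15]

Final stack: [6, 1, 44, 15]


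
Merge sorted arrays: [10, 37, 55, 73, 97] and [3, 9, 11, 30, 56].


Take 3 from B
Take 9 from B
Take 10 from A
Take 11 from B
Take 30 from B
Take 37 from A
Take 55 from A
Take 56 from B

Merged: [3, 9, 10, 11, 30, 37, 55, 56, 73, 97]


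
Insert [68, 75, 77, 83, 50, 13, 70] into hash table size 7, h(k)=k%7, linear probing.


Insert 68: h=5 -> slot 5
Insert 75: h=5, 1 probes -> slot 6
Insert 77: h=0 -> slot 0
Insert 83: h=6, 2 probes -> slot 1
Insert 50: h=1, 1 probes -> slot 2
Insert 13: h=6, 4 probes -> slot 3
Insert 70: h=0, 4 probes -> slot 4

Table: [77, 83, 50, 13, 70, 68, 75]


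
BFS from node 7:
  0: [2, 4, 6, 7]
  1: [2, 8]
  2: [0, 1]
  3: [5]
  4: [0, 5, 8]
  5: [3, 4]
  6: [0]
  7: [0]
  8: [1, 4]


Visit 7, enqueue [0]
Visit 0, enqueue [2, 4, 6]
Visit 2, enqueue [1]
Visit 4, enqueue [5, 8]
Visit 6, enqueue []
Visit 1, enqueue []
Visit 5, enqueue [3]
Visit 8, enqueue []
Visit 3, enqueue []

BFS order: [7, 0, 2, 4, 6, 1, 5, 8, 3]


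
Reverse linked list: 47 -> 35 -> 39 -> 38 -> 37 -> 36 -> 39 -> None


Step 1: curr=47, set curr.next=prev(None) | reversed so far: 47
Step 2: curr=35, set curr.next=prev(47) | reversed so far: 35 -> 47
Step 3: curr=39, set curr.next=prev(35) | reversed so far: 39 -> 35 -> 47
Step 4: curr=38, set curr.next=prev(39) | reversed so far: 38 -> 39 -> 35 -> 47
Step 5: curr=37, set curr.next=prev(38) | reversed so far: 37 -> 38 -> 39 -> 35 -> 47
Step 6: curr=36, set curr.next=prev(37) | reversed so far: 36 -> 37 -> 38 -> 39 -> 35 -> 47
Step 7: curr=39, set curr.next=prev(36) | reversed so far: 39 -> 36 -> 37 -> 38 -> 39 -> 35 -> 47

39 -> 36 -> 37 -> 38 -> 39 -> 35 -> 47 -> None


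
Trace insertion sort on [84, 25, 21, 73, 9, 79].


Initial: [84, 25, 21, 73, 9, 79]
Insert 25: [25, 84, 21, 73, 9, 79]
Insert 21: [21, 25, 84, 73, 9, 79]
Insert 73: [21, 25, 73, 84, 9, 79]
Insert 9: [9, 21, 25, 73, 84, 79]
Insert 79: [9, 21, 25, 73, 79, 84]

Sorted: [9, 21, 25, 73, 79, 84]


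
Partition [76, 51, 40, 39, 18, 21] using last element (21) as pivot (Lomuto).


Pivot: 21
  18 <= 21: swap -> [18, 51, 40, 39, 76, 21]
Place pivot at 1: [18, 21, 40, 39, 76, 51]

Partitioned: [18, 21, 40, 39, 76, 51]


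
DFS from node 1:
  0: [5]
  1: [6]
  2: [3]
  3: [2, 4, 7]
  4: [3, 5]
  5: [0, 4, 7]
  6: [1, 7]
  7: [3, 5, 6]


Visit 1, push [6]
Visit 6, push [7]
Visit 7, push [5, 3]
Visit 3, push [4, 2]
Visit 2, push []
Visit 4, push [5]
Visit 5, push [0]
Visit 0, push []

DFS order: [1, 6, 7, 3, 2, 4, 5, 0]


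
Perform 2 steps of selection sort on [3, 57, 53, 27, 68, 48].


Initial: [3, 57, 53, 27, 68, 48]
Step 1: min=3 at 0
  Swap: [3, 57, 53, 27, 68, 48]
Step 2: min=27 at 3
  Swap: [3, 27, 53, 57, 68, 48]

After 2 steps: [3, 27, 53, 57, 68, 48]


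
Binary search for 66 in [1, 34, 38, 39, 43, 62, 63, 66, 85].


Step 1: lo=0, hi=8, mid=4, val=43
Step 2: lo=5, hi=8, mid=6, val=63
Step 3: lo=7, hi=8, mid=7, val=66

Found at index 7


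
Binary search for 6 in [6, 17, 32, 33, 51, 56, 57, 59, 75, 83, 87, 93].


Step 1: lo=0, hi=11, mid=5, val=56
Step 2: lo=0, hi=4, mid=2, val=32
Step 3: lo=0, hi=1, mid=0, val=6

Found at index 0


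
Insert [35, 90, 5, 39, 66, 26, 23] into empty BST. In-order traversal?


Insert 35: root
Insert 90: R from 35
Insert 5: L from 35
Insert 39: R from 35 -> L from 90
Insert 66: R from 35 -> L from 90 -> R from 39
Insert 26: L from 35 -> R from 5
Insert 23: L from 35 -> R from 5 -> L from 26

In-order: [5, 23, 26, 35, 39, 66, 90]


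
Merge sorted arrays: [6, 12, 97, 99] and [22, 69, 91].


Take 6 from A
Take 12 from A
Take 22 from B
Take 69 from B
Take 91 from B

Merged: [6, 12, 22, 69, 91, 97, 99]


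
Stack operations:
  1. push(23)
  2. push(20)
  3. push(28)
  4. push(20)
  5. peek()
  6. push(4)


push(23) -> [23]
push(20) -> [23, 20]
push(28) -> [23, 20, 28]
push(20) -> [23, 20, 28, 20]
peek()->20
push(4) -> [23, 20, 28, 20, 4]

Final stack: [23, 20, 28, 20, 4]


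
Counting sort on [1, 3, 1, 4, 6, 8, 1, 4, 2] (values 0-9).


Input: [1, 3, 1, 4, 6, 8, 1, 4, 2]
Counts: [0, 3, 1, 1, 2, 0, 1, 0, 1, 0]

Sorted: [1, 1, 1, 2, 3, 4, 4, 6, 8]


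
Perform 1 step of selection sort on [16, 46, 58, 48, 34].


Initial: [16, 46, 58, 48, 34]
Step 1: min=16 at 0
  Swap: [16, 46, 58, 48, 34]

After 1 step: [16, 46, 58, 48, 34]


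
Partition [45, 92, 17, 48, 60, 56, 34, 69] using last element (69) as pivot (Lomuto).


Pivot: 69
  45 <= 69: advance i (no swap)
  17 <= 69: swap -> [45, 17, 92, 48, 60, 56, 34, 69]
  48 <= 69: swap -> [45, 17, 48, 92, 60, 56, 34, 69]
  60 <= 69: swap -> [45, 17, 48, 60, 92, 56, 34, 69]
  56 <= 69: swap -> [45, 17, 48, 60, 56, 92, 34, 69]
  34 <= 69: swap -> [45, 17, 48, 60, 56, 34, 92, 69]
Place pivot at 6: [45, 17, 48, 60, 56, 34, 69, 92]

Partitioned: [45, 17, 48, 60, 56, 34, 69, 92]


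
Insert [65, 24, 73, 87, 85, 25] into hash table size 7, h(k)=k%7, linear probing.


Insert 65: h=2 -> slot 2
Insert 24: h=3 -> slot 3
Insert 73: h=3, 1 probes -> slot 4
Insert 87: h=3, 2 probes -> slot 5
Insert 85: h=1 -> slot 1
Insert 25: h=4, 2 probes -> slot 6

Table: [None, 85, 65, 24, 73, 87, 25]


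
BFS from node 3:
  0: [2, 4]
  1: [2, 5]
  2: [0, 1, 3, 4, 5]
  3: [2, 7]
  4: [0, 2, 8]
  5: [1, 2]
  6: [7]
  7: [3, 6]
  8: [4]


Visit 3, enqueue [2, 7]
Visit 2, enqueue [0, 1, 4, 5]
Visit 7, enqueue [6]
Visit 0, enqueue []
Visit 1, enqueue []
Visit 4, enqueue [8]
Visit 5, enqueue []
Visit 6, enqueue []
Visit 8, enqueue []

BFS order: [3, 2, 7, 0, 1, 4, 5, 6, 8]


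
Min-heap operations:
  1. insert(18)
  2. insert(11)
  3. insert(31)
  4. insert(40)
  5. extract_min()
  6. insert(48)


insert(18) -> [18]
insert(11) -> [11, 18]
insert(31) -> [11, 18, 31]
insert(40) -> [11, 18, 31, 40]
extract_min()->11, [18, 40, 31]
insert(48) -> [18, 40, 31, 48]

Final heap: [18, 40, 31, 48]


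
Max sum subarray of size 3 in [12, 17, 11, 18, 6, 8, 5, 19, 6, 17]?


[0:3]: 40
[1:4]: 46
[2:5]: 35
[3:6]: 32
[4:7]: 19
[5:8]: 32
[6:9]: 30
[7:10]: 42

Max: 46 at [1:4]


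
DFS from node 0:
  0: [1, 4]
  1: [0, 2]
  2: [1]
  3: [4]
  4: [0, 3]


Visit 0, push [4, 1]
Visit 1, push [2]
Visit 2, push []
Visit 4, push [3]
Visit 3, push []

DFS order: [0, 1, 2, 4, 3]


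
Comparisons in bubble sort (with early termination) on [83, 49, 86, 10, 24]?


Algorithm: bubble sort (with early termination)
Input: [83, 49, 86, 10, 24]
Sorted: [10, 24, 49, 83, 86]

10


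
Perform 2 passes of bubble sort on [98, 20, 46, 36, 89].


Initial: [98, 20, 46, 36, 89]
Pass 1: [20, 46, 36, 89, 98] (4 swaps)
Pass 2: [20, 36, 46, 89, 98] (1 swaps)

After 2 passes: [20, 36, 46, 89, 98]


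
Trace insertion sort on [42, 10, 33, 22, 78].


Initial: [42, 10, 33, 22, 78]
Insert 10: [10, 42, 33, 22, 78]
Insert 33: [10, 33, 42, 22, 78]
Insert 22: [10, 22, 33, 42, 78]
Insert 78: [10, 22, 33, 42, 78]

Sorted: [10, 22, 33, 42, 78]


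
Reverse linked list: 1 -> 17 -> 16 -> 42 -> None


Step 1: curr=1, set curr.next=prev(None) | reversed so far: 1
Step 2: curr=17, set curr.next=prev(1) | reversed so far: 17 -> 1
Step 3: curr=16, set curr.next=prev(17) | reversed so far: 16 -> 17 -> 1
Step 4: curr=42, set curr.next=prev(16) | reversed so far: 42 -> 16 -> 17 -> 1

42 -> 16 -> 17 -> 1 -> None


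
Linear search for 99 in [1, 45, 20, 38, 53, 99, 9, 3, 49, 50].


i=0: 1!=99
i=1: 45!=99
i=2: 20!=99
i=3: 38!=99
i=4: 53!=99
i=5: 99==99 found!

Found at 5, 6 comps


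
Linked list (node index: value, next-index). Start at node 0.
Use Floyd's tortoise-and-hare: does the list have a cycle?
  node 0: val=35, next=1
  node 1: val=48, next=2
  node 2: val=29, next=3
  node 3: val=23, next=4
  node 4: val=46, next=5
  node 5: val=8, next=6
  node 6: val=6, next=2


Floyd's tortoise (slow, +1) and hare (fast, +2):
  init: slow=0, fast=0
  step 1: slow=1, fast=2
  step 2: slow=2, fast=4
  step 3: slow=3, fast=6
  step 4: slow=4, fast=3
  step 5: slow=5, fast=5
  slow == fast at node 5: cycle detected

Cycle: yes


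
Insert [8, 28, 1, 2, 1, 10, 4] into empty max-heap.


Insert 8: [8]
Insert 28: [28, 8]
Insert 1: [28, 8, 1]
Insert 2: [28, 8, 1, 2]
Insert 1: [28, 8, 1, 2, 1]
Insert 10: [28, 8, 10, 2, 1, 1]
Insert 4: [28, 8, 10, 2, 1, 1, 4]

Final heap: [28, 8, 10, 2, 1, 1, 4]


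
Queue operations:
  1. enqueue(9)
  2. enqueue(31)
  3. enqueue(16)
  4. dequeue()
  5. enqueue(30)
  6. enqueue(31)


enqueue(9) -> [9]
enqueue(31) -> [9, 31]
enqueue(16) -> [9, 31, 16]
dequeue()->9, [31, 16]
enqueue(30) -> [31, 16, 30]
enqueue(31) -> [31, 16, 30, 31]

Final queue: [31, 16, 30, 31]


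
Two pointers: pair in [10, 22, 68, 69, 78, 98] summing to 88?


lo=0(10)+hi=5(98)=108
lo=0(10)+hi=4(78)=88

Yes: 10+78=88


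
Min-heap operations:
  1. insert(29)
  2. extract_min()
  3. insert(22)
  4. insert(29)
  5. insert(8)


insert(29) -> [29]
extract_min()->29, []
insert(22) -> [22]
insert(29) -> [22, 29]
insert(8) -> [8, 29, 22]

Final heap: [8, 29, 22]


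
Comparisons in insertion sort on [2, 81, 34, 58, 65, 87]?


Algorithm: insertion sort
Input: [2, 81, 34, 58, 65, 87]
Sorted: [2, 34, 58, 65, 81, 87]

8


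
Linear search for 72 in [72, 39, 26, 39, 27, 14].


i=0: 72==72 found!

Found at 0, 1 comps


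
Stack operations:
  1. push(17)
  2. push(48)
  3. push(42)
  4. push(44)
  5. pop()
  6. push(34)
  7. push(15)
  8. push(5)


push(17) -> [17]
push(48) -> [17, 48]
push(42) -> [17, 48, 42]
push(44) -> [17, 48, 42, 44]
pop()->44, [17, 48, 42]
push(34) -> [17, 48, 42, 34]
push(15) -> [17, 48, 42, 34, 15]
push(5) -> [17, 48, 42, 34, 15, 5]

Final stack: [17, 48, 42, 34, 15, 5]
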